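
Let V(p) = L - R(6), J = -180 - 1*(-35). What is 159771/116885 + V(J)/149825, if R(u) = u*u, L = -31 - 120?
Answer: 4783166516/3502459025 ≈ 1.3657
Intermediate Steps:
L = -151
J = -145 (J = -180 + 35 = -145)
R(u) = u²
V(p) = -187 (V(p) = -151 - 1*6² = -151 - 1*36 = -151 - 36 = -187)
159771/116885 + V(J)/149825 = 159771/116885 - 187/149825 = 4783166516/3502459025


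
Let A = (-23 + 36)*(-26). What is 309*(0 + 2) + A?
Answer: 280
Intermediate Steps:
A = -338 (A = 13*(-26) = -338)
309*(0 + 2) + A = 309*(0 + 2) - 338 = 309*2 - 338 = 618 - 338 = 280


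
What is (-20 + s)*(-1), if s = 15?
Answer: 5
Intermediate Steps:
(-20 + s)*(-1) = (-20 + 15)*(-1) = -5*(-1) = 5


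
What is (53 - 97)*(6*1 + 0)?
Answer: -264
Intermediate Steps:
(53 - 97)*(6*1 + 0) = -44*(6 + 0) = -44*6 = -264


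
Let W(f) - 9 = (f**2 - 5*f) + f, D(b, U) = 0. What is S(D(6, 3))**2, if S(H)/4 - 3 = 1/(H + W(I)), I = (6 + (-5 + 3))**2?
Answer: 5837056/40401 ≈ 144.48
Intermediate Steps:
I = 16 (I = (6 - 2)**2 = 4**2 = 16)
W(f) = 9 + f**2 - 4*f (W(f) = 9 + ((f**2 - 5*f) + f) = 9 + (f**2 - 4*f) = 9 + f**2 - 4*f)
S(H) = 12 + 4/(201 + H) (S(H) = 12 + 4/(H + (9 + 16**2 - 4*16)) = 12 + 4/(H + (9 + 256 - 64)) = 12 + 4/(H + 201) = 12 + 4/(201 + H))
S(D(6, 3))**2 = (4*(604 + 3*0)/(201 + 0))**2 = (4*(604 + 0)/201)**2 = (4*(1/201)*604)**2 = (2416/201)**2 = 5837056/40401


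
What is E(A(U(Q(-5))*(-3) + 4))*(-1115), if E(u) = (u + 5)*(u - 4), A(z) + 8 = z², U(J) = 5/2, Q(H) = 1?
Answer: -41255/16 ≈ -2578.4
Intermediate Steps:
U(J) = 5/2 (U(J) = 5*(½) = 5/2)
A(z) = -8 + z²
E(u) = (-4 + u)*(5 + u) (E(u) = (5 + u)*(-4 + u) = (-4 + u)*(5 + u))
E(A(U(Q(-5))*(-3) + 4))*(-1115) = (-20 + (-8 + ((5/2)*(-3) + 4)²) + (-8 + ((5/2)*(-3) + 4)²)²)*(-1115) = (-20 + (-8 + (-15/2 + 4)²) + (-8 + (-15/2 + 4)²)²)*(-1115) = (-20 + (-8 + (-7/2)²) + (-8 + (-7/2)²)²)*(-1115) = (-20 + (-8 + 49/4) + (-8 + 49/4)²)*(-1115) = (-20 + 17/4 + (17/4)²)*(-1115) = (-20 + 17/4 + 289/16)*(-1115) = (37/16)*(-1115) = -41255/16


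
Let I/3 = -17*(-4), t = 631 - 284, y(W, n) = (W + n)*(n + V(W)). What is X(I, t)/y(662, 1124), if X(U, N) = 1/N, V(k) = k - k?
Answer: 1/696590008 ≈ 1.4356e-9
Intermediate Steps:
V(k) = 0
y(W, n) = n*(W + n) (y(W, n) = (W + n)*(n + 0) = (W + n)*n = n*(W + n))
t = 347
I = 204 (I = 3*(-17*(-4)) = 3*68 = 204)
X(I, t)/y(662, 1124) = 1/(347*((1124*(662 + 1124)))) = 1/(347*((1124*1786))) = (1/347)/2007464 = (1/347)*(1/2007464) = 1/696590008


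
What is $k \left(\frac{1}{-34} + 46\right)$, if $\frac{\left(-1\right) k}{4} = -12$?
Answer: $\frac{37512}{17} \approx 2206.6$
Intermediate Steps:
$k = 48$ ($k = \left(-4\right) \left(-12\right) = 48$)
$k \left(\frac{1}{-34} + 46\right) = 48 \left(\frac{1}{-34} + 46\right) = 48 \left(- \frac{1}{34} + 46\right) = 48 \cdot \frac{1563}{34} = \frac{37512}{17}$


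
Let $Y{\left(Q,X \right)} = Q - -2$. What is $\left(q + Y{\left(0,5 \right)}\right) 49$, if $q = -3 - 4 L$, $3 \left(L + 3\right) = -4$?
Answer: $\frac{2401}{3} \approx 800.33$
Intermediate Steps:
$L = - \frac{13}{3}$ ($L = -3 + \frac{1}{3} \left(-4\right) = -3 - \frac{4}{3} = - \frac{13}{3} \approx -4.3333$)
$Y{\left(Q,X \right)} = 2 + Q$ ($Y{\left(Q,X \right)} = Q + 2 = 2 + Q$)
$q = \frac{43}{3}$ ($q = -3 - - \frac{52}{3} = -3 + \frac{52}{3} = \frac{43}{3} \approx 14.333$)
$\left(q + Y{\left(0,5 \right)}\right) 49 = \left(\frac{43}{3} + \left(2 + 0\right)\right) 49 = \left(\frac{43}{3} + 2\right) 49 = \frac{49}{3} \cdot 49 = \frac{2401}{3}$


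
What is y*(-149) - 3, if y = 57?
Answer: -8496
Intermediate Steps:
y*(-149) - 3 = 57*(-149) - 3 = -8493 - 3 = -8496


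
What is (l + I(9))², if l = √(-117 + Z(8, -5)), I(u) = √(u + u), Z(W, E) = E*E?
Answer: -74 + 12*I*√46 ≈ -74.0 + 81.388*I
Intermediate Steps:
Z(W, E) = E²
I(u) = √2*√u (I(u) = √(2*u) = √2*√u)
l = 2*I*√23 (l = √(-117 + (-5)²) = √(-117 + 25) = √(-92) = 2*I*√23 ≈ 9.5917*I)
(l + I(9))² = (2*I*√23 + √2*√9)² = (2*I*√23 + √2*3)² = (2*I*√23 + 3*√2)² = (3*√2 + 2*I*√23)²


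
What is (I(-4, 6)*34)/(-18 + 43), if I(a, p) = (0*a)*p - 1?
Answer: -34/25 ≈ -1.3600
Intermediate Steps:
I(a, p) = -1 (I(a, p) = 0*p - 1 = 0 - 1 = -1)
(I(-4, 6)*34)/(-18 + 43) = (-1*34)/(-18 + 43) = -34/25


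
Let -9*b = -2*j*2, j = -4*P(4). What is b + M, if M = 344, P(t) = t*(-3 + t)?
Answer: 3032/9 ≈ 336.89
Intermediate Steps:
j = -16 (j = -16*(-3 + 4) = -16 ≈ -16.000)
b = -64/9 (b = -(-2*(-16))*2/9 = -32*2/9 = -⅑*64 = -64/9 ≈ -7.1111)
b + M = -64/9 + 344 = 3032/9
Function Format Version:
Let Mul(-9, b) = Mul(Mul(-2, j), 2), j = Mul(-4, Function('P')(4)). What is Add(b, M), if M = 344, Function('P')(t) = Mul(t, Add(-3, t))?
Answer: Rational(3032, 9) ≈ 336.89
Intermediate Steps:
j = -16 (j = Mul(-4, Mul(4, Add(-3, 4))) = Mul(-4, Mul(4, 1)) = Mul(-4, 4) = -16)
b = Rational(-64, 9) (b = Mul(Rational(-1, 9), Mul(Mul(-2, -16), 2)) = Mul(Rational(-1, 9), Mul(32, 2)) = Mul(Rational(-1, 9), 64) = Rational(-64, 9) ≈ -7.1111)
Add(b, M) = Add(Rational(-64, 9), 344) = Rational(3032, 9)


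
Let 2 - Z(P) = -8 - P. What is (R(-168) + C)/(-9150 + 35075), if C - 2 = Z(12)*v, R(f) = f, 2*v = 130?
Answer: 1264/25925 ≈ 0.048756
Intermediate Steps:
v = 65 (v = (½)*130 = 65)
Z(P) = 10 + P (Z(P) = 2 - (-8 - P) = 2 + (8 + P) = 10 + P)
C = 1432 (C = 2 + (10 + 12)*65 = 2 + 22*65 = 2 + 1430 = 1432)
(R(-168) + C)/(-9150 + 35075) = (-168 + 1432)/(-9150 + 35075) = 1264/25925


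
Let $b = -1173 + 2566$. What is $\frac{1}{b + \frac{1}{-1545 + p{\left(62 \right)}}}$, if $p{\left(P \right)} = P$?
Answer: $\frac{1483}{2065818} \approx 0.00071788$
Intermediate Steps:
$b = 1393$
$\frac{1}{b + \frac{1}{-1545 + p{\left(62 \right)}}} = \frac{1}{1393 + \frac{1}{-1545 + 62}} = \frac{1}{1393 + \frac{1}{-1483}} = \frac{1}{1393 - \frac{1}{1483}} = \frac{1}{\frac{2065818}{1483}} = \frac{1483}{2065818}$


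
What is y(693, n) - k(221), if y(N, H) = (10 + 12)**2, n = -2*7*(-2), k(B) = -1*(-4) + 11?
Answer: 469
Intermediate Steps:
k(B) = 15 (k(B) = 4 + 11 = 15)
n = 28 (n = -14*(-2) = 28)
y(N, H) = 484 (y(N, H) = 22**2 = 484)
y(693, n) - k(221) = 484 - 1*15 = 484 - 15 = 469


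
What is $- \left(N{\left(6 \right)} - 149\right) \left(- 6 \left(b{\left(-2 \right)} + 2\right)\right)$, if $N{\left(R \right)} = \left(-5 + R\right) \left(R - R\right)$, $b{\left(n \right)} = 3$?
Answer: $-4470$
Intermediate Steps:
$N{\left(R \right)} = 0$ ($N{\left(R \right)} = \left(-5 + R\right) 0 = 0$)
$- \left(N{\left(6 \right)} - 149\right) \left(- 6 \left(b{\left(-2 \right)} + 2\right)\right) = - \left(0 - 149\right) \left(- 6 \left(3 + 2\right)\right) = - \left(-149\right) \left(\left(-6\right) 5\right) = - \left(-149\right) \left(-30\right) = \left(-1\right) 4470 = -4470$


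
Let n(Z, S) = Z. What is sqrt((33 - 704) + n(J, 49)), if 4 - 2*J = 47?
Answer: I*sqrt(2770)/2 ≈ 26.315*I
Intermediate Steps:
J = -43/2 (J = 2 - 1/2*47 = 2 - 47/2 = -43/2 ≈ -21.500)
sqrt((33 - 704) + n(J, 49)) = sqrt((33 - 704) - 43/2) = sqrt(-671 - 43/2) = sqrt(-1385/2) = I*sqrt(2770)/2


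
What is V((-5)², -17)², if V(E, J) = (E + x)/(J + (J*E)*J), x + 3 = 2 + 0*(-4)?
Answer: 9/811801 ≈ 1.1086e-5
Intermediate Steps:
x = -1 (x = -3 + (2 + 0*(-4)) = -3 + (2 + 0) = -3 + 2 = -1)
V(E, J) = (-1 + E)/(J + E*J²) (V(E, J) = (E - 1)/(J + (J*E)*J) = (-1 + E)/(J + (E*J)*J) = (-1 + E)/(J + E*J²))
V((-5)², -17)² = ((-1 + (-5)²)/((-17)*(1 + (-5)²*(-17))))² = (-(-1 + 25)/(17*(1 + 25*(-17))))² = (-1/17*24/(1 - 425))² = (-1/17*24/(-424))² = (-1/17*(-1/424)*24)² = (3/901)² = 9/811801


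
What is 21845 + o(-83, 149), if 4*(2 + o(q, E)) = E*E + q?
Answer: 54745/2 ≈ 27373.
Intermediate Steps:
o(q, E) = -2 + q/4 + E**2/4 (o(q, E) = -2 + (E*E + q)/4 = -2 + (E**2 + q)/4 = -2 + (q + E**2)/4 = -2 + (q/4 + E**2/4) = -2 + q/4 + E**2/4)
21845 + o(-83, 149) = 21845 + (-2 + (1/4)*(-83) + (1/4)*149**2) = 21845 + (-2 - 83/4 + (1/4)*22201) = 21845 + (-2 - 83/4 + 22201/4) = 21845 + 11055/2 = 54745/2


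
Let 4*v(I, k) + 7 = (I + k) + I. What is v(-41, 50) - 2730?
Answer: -10959/4 ≈ -2739.8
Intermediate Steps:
v(I, k) = -7/4 + I/2 + k/4 (v(I, k) = -7/4 + ((I + k) + I)/4 = -7/4 + (k + 2*I)/4 = -7/4 + (I/2 + k/4) = -7/4 + I/2 + k/4)
v(-41, 50) - 2730 = (-7/4 + (½)*(-41) + (¼)*50) - 2730 = (-7/4 - 41/2 + 25/2) - 2730 = -39/4 - 2730 = -10959/4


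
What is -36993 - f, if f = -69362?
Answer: 32369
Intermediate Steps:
-36993 - f = -36993 - 1*(-69362) = -36993 + 69362 = 32369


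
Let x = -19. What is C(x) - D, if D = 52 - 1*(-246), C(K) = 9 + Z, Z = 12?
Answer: -277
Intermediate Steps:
C(K) = 21 (C(K) = 9 + 12 = 21)
D = 298 (D = 52 + 246 = 298)
C(x) - D = 21 - 1*298 = 21 - 298 = -277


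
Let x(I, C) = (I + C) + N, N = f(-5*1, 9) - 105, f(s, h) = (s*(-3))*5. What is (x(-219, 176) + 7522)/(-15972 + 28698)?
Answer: 2483/4242 ≈ 0.58534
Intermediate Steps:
f(s, h) = -15*s (f(s, h) = -3*s*5 = -15*s)
N = -30 (N = -(-75) - 105 = -15*(-5) - 105 = 75 - 105 = -30)
x(I, C) = -30 + C + I (x(I, C) = (I + C) - 30 = (C + I) - 30 = -30 + C + I)
(x(-219, 176) + 7522)/(-15972 + 28698) = ((-30 + 176 - 219) + 7522)/(-15972 + 28698) = (-73 + 7522)/12726 = 7449*(1/12726) = 2483/4242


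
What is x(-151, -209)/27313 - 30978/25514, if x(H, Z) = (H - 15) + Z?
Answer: -427834932/348431941 ≈ -1.2279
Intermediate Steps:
x(H, Z) = -15 + H + Z (x(H, Z) = (-15 + H) + Z = -15 + H + Z)
x(-151, -209)/27313 - 30978/25514 = (-15 - 151 - 209)/27313 - 30978/25514 = -375*1/27313 - 30978*1/25514 = -375/27313 - 15489/12757 = -427834932/348431941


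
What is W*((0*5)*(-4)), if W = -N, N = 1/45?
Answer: 0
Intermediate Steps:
N = 1/45 ≈ 0.022222
W = -1/45 (W = -1*1/45 = -1/45 ≈ -0.022222)
W*((0*5)*(-4)) = -0*5*(-4)/45 = -0*(-4) = -1/45*0 = 0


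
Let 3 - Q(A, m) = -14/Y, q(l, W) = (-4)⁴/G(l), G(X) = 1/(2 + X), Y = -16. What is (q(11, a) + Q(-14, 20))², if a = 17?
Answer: 709742881/64 ≈ 1.1090e+7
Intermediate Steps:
q(l, W) = 512 + 256*l (q(l, W) = (-4)⁴/(1/(2 + l)) = 256*(2 + l) = 512 + 256*l)
Q(A, m) = 17/8 (Q(A, m) = 3 - (-14)/(-16) = 3 - (-14)*(-1)/16 = 3 - 1*7/8 = 3 - 7/8 = 17/8)
(q(11, a) + Q(-14, 20))² = ((512 + 256*11) + 17/8)² = ((512 + 2816) + 17/8)² = (3328 + 17/8)² = (26641/8)² = 709742881/64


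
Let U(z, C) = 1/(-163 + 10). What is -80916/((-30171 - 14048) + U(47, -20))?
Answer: 3095037/1691377 ≈ 1.8299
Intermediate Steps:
U(z, C) = -1/153 (U(z, C) = 1/(-153) = -1/153)
-80916/((-30171 - 14048) + U(47, -20)) = -80916/((-30171 - 14048) - 1/153) = -80916/(-44219 - 1/153) = -80916/(-6765508/153) = -80916*(-153/6765508) = 3095037/1691377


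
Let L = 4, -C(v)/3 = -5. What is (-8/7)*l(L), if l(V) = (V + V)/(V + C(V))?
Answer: -64/133 ≈ -0.48120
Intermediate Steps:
C(v) = 15 (C(v) = -3*(-5) = 15)
l(V) = 2*V/(15 + V) (l(V) = (V + V)/(V + 15) = (2*V)/(15 + V) = 2*V/(15 + V))
(-8/7)*l(L) = (-8/7)*(2*4/(15 + 4)) = (-8*1/7)*(2*4/19) = -16*4/(7*19) = -8/7*8/19 = -64/133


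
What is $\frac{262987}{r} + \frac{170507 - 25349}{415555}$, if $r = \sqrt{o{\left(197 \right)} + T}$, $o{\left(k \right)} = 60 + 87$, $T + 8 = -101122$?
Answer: $\frac{145158}{415555} - \frac{262987 i \sqrt{100983}}{100983} \approx 0.34931 - 827.58 i$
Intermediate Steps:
$T = -101130$ ($T = -8 - 101122 = -101130$)
$o{\left(k \right)} = 147$
$r = i \sqrt{100983}$ ($r = \sqrt{147 - 101130} = \sqrt{-100983} = i \sqrt{100983} \approx 317.78 i$)
$\frac{262987}{r} + \frac{170507 - 25349}{415555} = \frac{262987}{i \sqrt{100983}} + \frac{170507 - 25349}{415555} = 262987 \left(- \frac{i \sqrt{100983}}{100983}\right) + 145158 \cdot \frac{1}{415555} = - \frac{262987 i \sqrt{100983}}{100983} + \frac{145158}{415555} = \frac{145158}{415555} - \frac{262987 i \sqrt{100983}}{100983}$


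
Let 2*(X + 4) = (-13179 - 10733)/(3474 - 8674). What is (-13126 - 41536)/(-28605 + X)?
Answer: 71060600/37188711 ≈ 1.9108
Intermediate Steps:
X = -2211/1300 (X = -4 + ((-13179 - 10733)/(3474 - 8674))/2 = -4 + (-23912/(-5200))/2 = -4 + (-23912*(-1/5200))/2 = -4 + (½)*(2989/650) = -4 + 2989/1300 = -2211/1300 ≈ -1.7008)
(-13126 - 41536)/(-28605 + X) = (-13126 - 41536)/(-28605 - 2211/1300) = -54662/(-37188711/1300) = -54662*(-1300/37188711) = 71060600/37188711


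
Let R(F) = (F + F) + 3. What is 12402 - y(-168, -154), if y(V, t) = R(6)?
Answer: 12387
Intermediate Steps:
R(F) = 3 + 2*F (R(F) = 2*F + 3 = 3 + 2*F)
y(V, t) = 15 (y(V, t) = 3 + 2*6 = 3 + 12 = 15)
12402 - y(-168, -154) = 12402 - 1*15 = 12402 - 15 = 12387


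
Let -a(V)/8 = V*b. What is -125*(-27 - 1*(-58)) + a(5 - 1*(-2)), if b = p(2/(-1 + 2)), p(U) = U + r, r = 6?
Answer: -4323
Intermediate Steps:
p(U) = 6 + U (p(U) = U + 6 = 6 + U)
b = 8 (b = 6 + 2/(-1 + 2) = 6 + 2/1 = 6 + 1*2 = 6 + 2 = 8)
a(V) = -64*V (a(V) = -8*V*8 = -64*V)
-125*(-27 - 1*(-58)) + a(5 - 1*(-2)) = -125*(-27 - 1*(-58)) - 64*(5 - 1*(-2)) = -125*(-27 + 58) - 64*(5 + 2) = -125*31 - 64*7 = -3875 - 448 = -4323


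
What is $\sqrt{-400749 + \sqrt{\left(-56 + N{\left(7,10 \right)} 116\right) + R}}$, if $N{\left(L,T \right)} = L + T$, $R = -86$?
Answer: $\sqrt{-400749 + \sqrt{1830}} \approx 633.01 i$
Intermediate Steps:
$\sqrt{-400749 + \sqrt{\left(-56 + N{\left(7,10 \right)} 116\right) + R}} = \sqrt{-400749 + \sqrt{\left(-56 + \left(7 + 10\right) 116\right) - 86}} = \sqrt{-400749 + \sqrt{\left(-56 + 17 \cdot 116\right) - 86}} = \sqrt{-400749 + \sqrt{\left(-56 + 1972\right) - 86}} = \sqrt{-400749 + \sqrt{1916 - 86}} = \sqrt{-400749 + \sqrt{1830}}$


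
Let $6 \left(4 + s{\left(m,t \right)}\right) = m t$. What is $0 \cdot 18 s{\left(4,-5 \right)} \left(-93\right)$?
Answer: $0$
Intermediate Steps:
$s{\left(m,t \right)} = -4 + \frac{m t}{6}$
$0 \cdot 18 s{\left(4,-5 \right)} \left(-93\right) = 0 \cdot 18 \left(-4 + \frac{1}{6} \cdot 4 \left(-5\right)\right) \left(-93\right) = 0 \left(-4 - \frac{10}{3}\right) \left(-93\right) = 0 \left(- \frac{22}{3}\right) \left(-93\right) = 0 \left(-93\right) = 0$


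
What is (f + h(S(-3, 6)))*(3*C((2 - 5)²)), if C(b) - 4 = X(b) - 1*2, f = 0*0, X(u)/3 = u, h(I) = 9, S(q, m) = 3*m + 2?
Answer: 783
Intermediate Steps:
S(q, m) = 2 + 3*m
X(u) = 3*u
f = 0
C(b) = 2 + 3*b (C(b) = 4 + (3*b - 1*2) = 4 + (3*b - 2) = 4 + (-2 + 3*b) = 2 + 3*b)
(f + h(S(-3, 6)))*(3*C((2 - 5)²)) = (0 + 9)*(3*(2 + 3*(2 - 5)²)) = 9*(3*(2 + 3*(-3)²)) = 9*(3*(2 + 3*9)) = 9*(3*(2 + 27)) = 9*(3*29) = 9*87 = 783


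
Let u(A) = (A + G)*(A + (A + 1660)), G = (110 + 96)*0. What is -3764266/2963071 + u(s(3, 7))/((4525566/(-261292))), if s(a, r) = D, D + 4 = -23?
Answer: 5592497466821738/2234928895531 ≈ 2502.3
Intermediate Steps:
G = 0 (G = 206*0 = 0)
D = -27 (D = -4 - 23 = -27)
s(a, r) = -27
u(A) = A*(1660 + 2*A) (u(A) = (A + 0)*(A + (A + 1660)) = A*(A + (1660 + A)) = A*(1660 + 2*A))
-3764266/2963071 + u(s(3, 7))/((4525566/(-261292))) = -3764266/2963071 + (2*(-27)*(830 - 27))/((4525566/(-261292))) = -3764266*1/2963071 + (2*(-27)*803)/((4525566*(-1/261292))) = -3764266/2963071 - 43362/(-2262783/130646) = -3764266/2963071 - 43362*(-130646/2262783) = -3764266/2963071 + 1888357284/754261 = 5592497466821738/2234928895531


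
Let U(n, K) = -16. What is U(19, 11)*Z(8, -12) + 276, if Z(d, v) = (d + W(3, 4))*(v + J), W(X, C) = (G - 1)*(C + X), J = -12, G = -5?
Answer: -12780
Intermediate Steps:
W(X, C) = -6*C - 6*X (W(X, C) = (-5 - 1)*(C + X) = -6*(C + X) = -6*C - 6*X)
Z(d, v) = (-42 + d)*(-12 + v) (Z(d, v) = (d + (-6*4 - 6*3))*(v - 12) = (d + (-24 - 18))*(-12 + v) = (d - 42)*(-12 + v) = (-42 + d)*(-12 + v))
U(19, 11)*Z(8, -12) + 276 = -16*(504 - 42*(-12) - 12*8 + 8*(-12)) + 276 = -16*(504 + 504 - 96 - 96) + 276 = -16*816 + 276 = -13056 + 276 = -12780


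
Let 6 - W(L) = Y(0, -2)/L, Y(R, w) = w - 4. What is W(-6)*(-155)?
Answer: -775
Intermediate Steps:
Y(R, w) = -4 + w
W(L) = 6 + 6/L (W(L) = 6 - (-4 - 2)/L = 6 - (-6)/L = 6 + 6/L)
W(-6)*(-155) = (6 + 6/(-6))*(-155) = (6 + 6*(-1/6))*(-155) = (6 - 1)*(-155) = 5*(-155) = -775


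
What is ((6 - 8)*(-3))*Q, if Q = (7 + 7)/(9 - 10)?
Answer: -84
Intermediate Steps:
Q = -14 (Q = 14/(-1) = 14*(-1) = -14)
((6 - 8)*(-3))*Q = ((6 - 8)*(-3))*(-14) = -2*(-3)*(-14) = 6*(-14) = -84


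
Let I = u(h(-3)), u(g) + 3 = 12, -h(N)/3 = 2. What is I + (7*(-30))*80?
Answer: -16791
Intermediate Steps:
h(N) = -6 (h(N) = -3*2 = -6)
u(g) = 9 (u(g) = -3 + 12 = 9)
I = 9
I + (7*(-30))*80 = 9 + (7*(-30))*80 = 9 - 210*80 = 9 - 16800 = -16791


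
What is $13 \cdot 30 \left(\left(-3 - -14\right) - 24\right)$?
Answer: $-5070$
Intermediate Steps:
$13 \cdot 30 \left(\left(-3 - -14\right) - 24\right) = 13 \cdot 30 \left(\left(-3 + 14\right) - 24\right) = 13 \cdot 30 \left(11 - 24\right) = 13 \cdot 30 \left(-13\right) = 13 \left(-390\right) = -5070$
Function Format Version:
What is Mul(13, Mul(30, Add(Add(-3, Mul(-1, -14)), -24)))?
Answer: -5070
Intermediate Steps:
Mul(13, Mul(30, Add(Add(-3, Mul(-1, -14)), -24))) = Mul(13, Mul(30, Add(Add(-3, 14), -24))) = Mul(13, Mul(30, Add(11, -24))) = Mul(13, Mul(30, -13)) = Mul(13, -390) = -5070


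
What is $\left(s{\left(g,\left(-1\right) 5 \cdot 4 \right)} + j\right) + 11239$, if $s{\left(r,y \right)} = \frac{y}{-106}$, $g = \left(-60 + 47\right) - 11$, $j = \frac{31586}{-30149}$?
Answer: $\frac{17957391815}{1597897} \approx 11238.0$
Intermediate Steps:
$j = - \frac{31586}{30149}$ ($j = 31586 \left(- \frac{1}{30149}\right) = - \frac{31586}{30149} \approx -1.0477$)
$g = -24$ ($g = -13 - 11 = -24$)
$s{\left(r,y \right)} = - \frac{y}{106}$ ($s{\left(r,y \right)} = y \left(- \frac{1}{106}\right) = - \frac{y}{106}$)
$\left(s{\left(g,\left(-1\right) 5 \cdot 4 \right)} + j\right) + 11239 = \left(- \frac{\left(-1\right) 5 \cdot 4}{106} - \frac{31586}{30149}\right) + 11239 = \left(- \frac{\left(-5\right) 4}{106} - \frac{31586}{30149}\right) + 11239 = \left(\left(- \frac{1}{106}\right) \left(-20\right) - \frac{31586}{30149}\right) + 11239 = \left(\frac{10}{53} - \frac{31586}{30149}\right) + 11239 = - \frac{1372568}{1597897} + 11239 = \frac{17957391815}{1597897}$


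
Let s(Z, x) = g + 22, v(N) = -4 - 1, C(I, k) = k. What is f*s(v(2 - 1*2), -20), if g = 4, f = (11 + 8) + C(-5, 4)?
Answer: 598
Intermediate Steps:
f = 23 (f = (11 + 8) + 4 = 19 + 4 = 23)
v(N) = -5
s(Z, x) = 26 (s(Z, x) = 4 + 22 = 26)
f*s(v(2 - 1*2), -20) = 23*26 = 598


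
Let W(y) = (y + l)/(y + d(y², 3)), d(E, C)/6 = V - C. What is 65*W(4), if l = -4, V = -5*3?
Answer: 0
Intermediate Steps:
V = -15
d(E, C) = -90 - 6*C (d(E, C) = 6*(-15 - C) = -90 - 6*C)
W(y) = (-4 + y)/(-108 + y) (W(y) = (y - 4)/(y + (-90 - 6*3)) = (-4 + y)/(y + (-90 - 18)) = (-4 + y)/(y - 108) = (-4 + y)/(-108 + y))
65*W(4) = 65*((-4 + 4)/(-108 + 4)) = 65*(0/(-104)) = 65*(-1/104*0) = 65*0 = 0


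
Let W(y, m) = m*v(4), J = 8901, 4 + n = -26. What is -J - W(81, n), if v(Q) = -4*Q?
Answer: -9381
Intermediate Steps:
n = -30 (n = -4 - 26 = -30)
W(y, m) = -16*m (W(y, m) = m*(-4*4) = m*(-16) = -16*m)
-J - W(81, n) = -1*8901 - (-16)*(-30) = -8901 - 1*480 = -8901 - 480 = -9381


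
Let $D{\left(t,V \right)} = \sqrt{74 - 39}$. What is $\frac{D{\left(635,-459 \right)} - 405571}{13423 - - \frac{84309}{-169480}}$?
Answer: $- \frac{68736173080}{2274845731} + \frac{169480 \sqrt{35}}{2274845731} \approx -30.215$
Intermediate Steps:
$D{\left(t,V \right)} = \sqrt{35}$
$\frac{D{\left(635,-459 \right)} - 405571}{13423 - - \frac{84309}{-169480}} = \frac{\sqrt{35} - 405571}{13423 - - \frac{84309}{-169480}} = \frac{-405571 + \sqrt{35}}{13423 - \left(-84309\right) \left(- \frac{1}{169480}\right)} = \frac{-405571 + \sqrt{35}}{13423 - \frac{84309}{169480}} = \frac{-405571 + \sqrt{35}}{\frac{2274845731}{169480}} = \left(-405571 + \sqrt{35}\right) \frac{169480}{2274845731} = - \frac{68736173080}{2274845731} + \frac{169480 \sqrt{35}}{2274845731}$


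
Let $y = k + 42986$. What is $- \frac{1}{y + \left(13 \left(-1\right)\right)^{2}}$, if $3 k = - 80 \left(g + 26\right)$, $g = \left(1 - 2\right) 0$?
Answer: $- \frac{3}{127385} \approx -2.3551 \cdot 10^{-5}$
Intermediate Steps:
$g = 0$ ($g = \left(-1\right) 0 = 0$)
$k = - \frac{2080}{3}$ ($k = \frac{\left(-80\right) \left(0 + 26\right)}{3} = \frac{\left(-80\right) 26}{3} = \frac{1}{3} \left(-2080\right) = - \frac{2080}{3} \approx -693.33$)
$y = \frac{126878}{3}$ ($y = - \frac{2080}{3} + 42986 = \frac{126878}{3} \approx 42293.0$)
$- \frac{1}{y + \left(13 \left(-1\right)\right)^{2}} = - \frac{1}{\frac{126878}{3} + \left(13 \left(-1\right)\right)^{2}} = - \frac{1}{\frac{126878}{3} + \left(-13\right)^{2}} = - \frac{1}{\frac{126878}{3} + 169} = - \frac{1}{\frac{127385}{3}} = \left(-1\right) \frac{3}{127385} = - \frac{3}{127385}$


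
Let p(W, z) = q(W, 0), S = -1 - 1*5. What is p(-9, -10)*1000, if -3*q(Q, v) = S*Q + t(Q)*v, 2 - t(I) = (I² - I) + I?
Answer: -18000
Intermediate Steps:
t(I) = 2 - I² (t(I) = 2 - ((I² - I) + I) = 2 - I²)
S = -6 (S = -1 - 5 = -6)
q(Q, v) = 2*Q - v*(2 - Q²)/3 (q(Q, v) = -(-6*Q + (2 - Q²)*v)/3 = -(-6*Q + v*(2 - Q²))/3 = 2*Q - v*(2 - Q²)/3)
p(W, z) = 2*W (p(W, z) = 2*W + (⅓)*0*(-2 + W²) = 2*W + 0 = 2*W)
p(-9, -10)*1000 = (2*(-9))*1000 = -18*1000 = -18000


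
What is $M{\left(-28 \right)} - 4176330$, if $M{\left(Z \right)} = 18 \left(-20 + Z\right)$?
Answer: $-4177194$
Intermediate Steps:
$M{\left(Z \right)} = -360 + 18 Z$
$M{\left(-28 \right)} - 4176330 = \left(-360 + 18 \left(-28\right)\right) - 4176330 = \left(-360 - 504\right) - 4176330 = -864 - 4176330 = -4177194$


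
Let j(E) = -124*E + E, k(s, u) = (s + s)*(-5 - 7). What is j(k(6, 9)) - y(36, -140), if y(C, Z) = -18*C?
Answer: 18360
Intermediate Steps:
k(s, u) = -24*s (k(s, u) = (2*s)*(-12) = -24*s)
j(E) = -123*E
j(k(6, 9)) - y(36, -140) = -(-2952)*6 - (-18)*36 = -123*(-144) - 1*(-648) = 17712 + 648 = 18360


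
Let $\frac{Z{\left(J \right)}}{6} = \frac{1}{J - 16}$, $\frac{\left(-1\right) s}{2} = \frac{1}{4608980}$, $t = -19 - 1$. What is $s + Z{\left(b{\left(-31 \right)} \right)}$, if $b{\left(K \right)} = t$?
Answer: $- \frac{576124}{3456735} \approx -0.16667$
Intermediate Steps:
$t = -20$ ($t = -19 - 1 = -20$)
$b{\left(K \right)} = -20$
$s = - \frac{1}{2304490}$ ($s = - \frac{2}{4608980} = \left(-2\right) \frac{1}{4608980} = - \frac{1}{2304490} \approx -4.3394 \cdot 10^{-7}$)
$Z{\left(J \right)} = \frac{6}{-16 + J}$ ($Z{\left(J \right)} = \frac{6}{J - 16} = \frac{6}{-16 + J}$)
$s + Z{\left(b{\left(-31 \right)} \right)} = - \frac{1}{2304490} + \frac{6}{-16 - 20} = - \frac{1}{2304490} + \frac{6}{-36} = - \frac{1}{2304490} + 6 \left(- \frac{1}{36}\right) = - \frac{1}{2304490} - \frac{1}{6} = - \frac{576124}{3456735}$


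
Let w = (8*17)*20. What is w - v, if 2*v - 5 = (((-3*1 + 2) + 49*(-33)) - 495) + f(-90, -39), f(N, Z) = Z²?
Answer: 6027/2 ≈ 3013.5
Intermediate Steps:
v = -587/2 (v = 5/2 + ((((-3*1 + 2) + 49*(-33)) - 495) + (-39)²)/2 = 5/2 + ((((-3 + 2) - 1617) - 495) + 1521)/2 = 5/2 + (((-1 - 1617) - 495) + 1521)/2 = 5/2 + ((-1618 - 495) + 1521)/2 = 5/2 + (-2113 + 1521)/2 = 5/2 + (½)*(-592) = 5/2 - 296 = -587/2 ≈ -293.50)
w = 2720 (w = 136*20 = 2720)
w - v = 2720 - 1*(-587/2) = 2720 + 587/2 = 6027/2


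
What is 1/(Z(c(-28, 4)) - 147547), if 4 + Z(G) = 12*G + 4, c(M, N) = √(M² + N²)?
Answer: -147547/21770002009 - 240*√2/21770002009 ≈ -6.7931e-6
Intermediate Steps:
Z(G) = 12*G (Z(G) = -4 + (12*G + 4) = -4 + (4 + 12*G) = 12*G)
1/(Z(c(-28, 4)) - 147547) = 1/(12*√((-28)² + 4²) - 147547) = 1/(12*√(784 + 16) - 147547) = 1/(12*√800 - 147547) = 1/(12*(20*√2) - 147547) = 1/(240*√2 - 147547) = 1/(-147547 + 240*√2)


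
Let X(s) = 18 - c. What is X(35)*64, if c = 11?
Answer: 448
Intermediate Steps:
X(s) = 7 (X(s) = 18 - 1*11 = 18 - 11 = 7)
X(35)*64 = 7*64 = 448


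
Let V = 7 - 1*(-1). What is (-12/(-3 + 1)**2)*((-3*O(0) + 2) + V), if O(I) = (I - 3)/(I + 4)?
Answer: -147/4 ≈ -36.750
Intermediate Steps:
O(I) = (-3 + I)/(4 + I)
V = 8 (V = 7 + 1 = 8)
(-12/(-3 + 1)**2)*((-3*O(0) + 2) + V) = (-12/(-3 + 1)**2)*((-3*(-3 + 0)/(4 + 0) + 2) + 8) = (-12/((-2)**2))*((-3*(-3)/4 + 2) + 8) = (-12/4)*((-3*(-3)/4 + 2) + 8) = (-12*1/4)*((-3*(-3/4) + 2) + 8) = -3*((9/4 + 2) + 8) = -3*(17/4 + 8) = -3*49/4 = -147/4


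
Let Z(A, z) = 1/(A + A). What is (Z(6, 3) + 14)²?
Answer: 28561/144 ≈ 198.34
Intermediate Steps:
Z(A, z) = 1/(2*A)
(Z(6, 3) + 14)² = ((½)/6 + 14)² = ((½)*(⅙) + 14)² = (1/12 + 14)² = (169/12)² = 28561/144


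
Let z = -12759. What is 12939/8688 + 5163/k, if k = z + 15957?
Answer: 4790837/1543568 ≈ 3.1037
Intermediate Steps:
k = 3198 (k = -12759 + 15957 = 3198)
12939/8688 + 5163/k = 12939/8688 + 5163/3198 = 12939*(1/8688) + 5163*(1/3198) = 4313/2896 + 1721/1066 = 4790837/1543568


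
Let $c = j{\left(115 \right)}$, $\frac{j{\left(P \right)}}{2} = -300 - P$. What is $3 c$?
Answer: $-2490$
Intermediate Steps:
$j{\left(P \right)} = -600 - 2 P$ ($j{\left(P \right)} = 2 \left(-300 - P\right) = -600 - 2 P$)
$c = -830$ ($c = -600 - 230 = -830$)
$3 c = 3 \left(-830\right) = -2490$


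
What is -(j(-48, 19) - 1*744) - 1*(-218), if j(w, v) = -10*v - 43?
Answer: 1195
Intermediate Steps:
j(w, v) = -43 - 10*v
-(j(-48, 19) - 1*744) - 1*(-218) = -((-43 - 10*19) - 1*744) - 1*(-218) = -((-43 - 190) - 744) + 218 = -(-233 - 744) + 218 = -1*(-977) + 218 = 977 + 218 = 1195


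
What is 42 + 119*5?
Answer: 637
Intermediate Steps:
42 + 119*5 = 42 + 595 = 637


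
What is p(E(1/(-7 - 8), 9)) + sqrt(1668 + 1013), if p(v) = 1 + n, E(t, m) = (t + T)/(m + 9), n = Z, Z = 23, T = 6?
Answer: 24 + sqrt(2681) ≈ 75.778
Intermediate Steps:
n = 23
E(t, m) = (6 + t)/(9 + m) (E(t, m) = (t + 6)/(m + 9) = (6 + t)/(9 + m))
p(v) = 24 (p(v) = 1 + 23 = 24)
p(E(1/(-7 - 8), 9)) + sqrt(1668 + 1013) = 24 + sqrt(1668 + 1013) = 24 + sqrt(2681)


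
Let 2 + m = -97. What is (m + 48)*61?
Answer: -3111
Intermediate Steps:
m = -99 (m = -2 - 97 = -99)
(m + 48)*61 = (-99 + 48)*61 = -51*61 = -3111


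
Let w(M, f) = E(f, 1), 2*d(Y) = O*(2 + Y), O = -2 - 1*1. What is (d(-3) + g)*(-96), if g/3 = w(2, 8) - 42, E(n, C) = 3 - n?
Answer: 13392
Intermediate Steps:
O = -3 (O = -2 - 1 = -3)
d(Y) = -3 - 3*Y/2 (d(Y) = (-3*(2 + Y))/2 = (-6 - 3*Y)/2 = -3 - 3*Y/2)
w(M, f) = 3 - f
g = -141 (g = 3*((3 - 1*8) - 42) = 3*((3 - 8) - 42) = 3*(-5 - 42) = 3*(-47) = -141)
(d(-3) + g)*(-96) = ((-3 - 3/2*(-3)) - 141)*(-96) = ((-3 + 9/2) - 141)*(-96) = (3/2 - 141)*(-96) = -279/2*(-96) = 13392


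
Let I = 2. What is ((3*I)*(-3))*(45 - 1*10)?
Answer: -630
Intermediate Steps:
((3*I)*(-3))*(45 - 1*10) = ((3*2)*(-3))*(45 - 1*10) = (6*(-3))*(45 - 10) = -18*35 = -630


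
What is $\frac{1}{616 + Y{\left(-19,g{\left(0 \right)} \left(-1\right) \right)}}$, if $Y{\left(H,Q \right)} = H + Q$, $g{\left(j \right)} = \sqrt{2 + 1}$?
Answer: $\frac{199}{118802} + \frac{\sqrt{3}}{356406} \approx 0.0016799$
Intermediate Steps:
$g{\left(j \right)} = \sqrt{3}$
$\frac{1}{616 + Y{\left(-19,g{\left(0 \right)} \left(-1\right) \right)}} = \frac{1}{616 - \left(19 - \sqrt{3} \left(-1\right)\right)} = \frac{1}{616 - \left(19 + \sqrt{3}\right)} = \frac{1}{597 - \sqrt{3}}$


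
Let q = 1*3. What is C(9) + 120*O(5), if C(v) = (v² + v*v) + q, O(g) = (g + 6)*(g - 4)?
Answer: 1485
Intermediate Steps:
O(g) = (-4 + g)*(6 + g) (O(g) = (6 + g)*(-4 + g) = (-4 + g)*(6 + g))
q = 3
C(v) = 3 + 2*v² (C(v) = (v² + v*v) + 3 = (v² + v²) + 3 = 2*v² + 3 = 3 + 2*v²)
C(9) + 120*O(5) = (3 + 2*9²) + 120*(-24 + 5² + 2*5) = (3 + 2*81) + 120*(-24 + 25 + 10) = (3 + 162) + 120*11 = 165 + 1320 = 1485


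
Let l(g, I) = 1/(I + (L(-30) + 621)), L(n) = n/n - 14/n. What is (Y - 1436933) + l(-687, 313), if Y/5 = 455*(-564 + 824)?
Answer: -11863115841/14032 ≈ -8.4543e+5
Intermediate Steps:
L(n) = 1 - 14/n
Y = 591500 (Y = 5*(455*(-564 + 824)) = 5*(455*260) = 5*118300 = 591500)
l(g, I) = 1/(9337/15 + I) (l(g, I) = 1/(I + ((-14 - 30)/(-30) + 621)) = 1/(I + (-1/30*(-44) + 621)) = 1/(I + (22/15 + 621)) = 1/(I + 9337/15) = 1/(9337/15 + I))
(Y - 1436933) + l(-687, 313) = (591500 - 1436933) + 15/(9337 + 15*313) = -845433 + 15/(9337 + 4695) = -845433 + 15/14032 = -11863115841/14032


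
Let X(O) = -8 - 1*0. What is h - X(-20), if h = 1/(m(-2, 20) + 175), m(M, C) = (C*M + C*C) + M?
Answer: 4265/533 ≈ 8.0019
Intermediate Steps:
X(O) = -8 (X(O) = -8 + 0 = -8)
m(M, C) = M + C**2 + C*M (m(M, C) = (C*M + C**2) + M = (C**2 + C*M) + M = M + C**2 + C*M)
h = 1/533 (h = 1/((-2 + 20**2 + 20*(-2)) + 175) = 1/((-2 + 400 - 40) + 175) = 1/(358 + 175) = 1/533 ≈ 0.0018762)
h - X(-20) = 1/533 - 1*(-8) = 1/533 + 8 = 4265/533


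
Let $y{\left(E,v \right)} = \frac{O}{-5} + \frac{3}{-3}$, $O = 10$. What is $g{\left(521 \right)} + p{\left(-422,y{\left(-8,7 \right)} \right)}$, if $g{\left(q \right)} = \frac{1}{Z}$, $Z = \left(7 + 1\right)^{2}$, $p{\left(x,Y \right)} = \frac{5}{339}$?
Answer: $\frac{659}{21696} \approx 0.030374$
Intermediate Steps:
$y{\left(E,v \right)} = -3$ ($y{\left(E,v \right)} = \frac{10}{-5} + \frac{3}{-3} = 10 \left(- \frac{1}{5}\right) + 3 \left(- \frac{1}{3}\right) = -2 - 1 = -3$)
$p{\left(x,Y \right)} = \frac{5}{339}$ ($p{\left(x,Y \right)} = 5 \cdot \frac{1}{339} = \frac{5}{339}$)
$Z = 64$ ($Z = 8^{2} = 64$)
$g{\left(q \right)} = \frac{1}{64}$
$g{\left(521 \right)} + p{\left(-422,y{\left(-8,7 \right)} \right)} = \frac{1}{64} + \frac{5}{339} = \frac{659}{21696}$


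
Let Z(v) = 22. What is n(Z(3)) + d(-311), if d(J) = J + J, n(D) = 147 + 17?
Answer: -458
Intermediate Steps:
n(D) = 164
d(J) = 2*J
n(Z(3)) + d(-311) = 164 + 2*(-311) = 164 - 622 = -458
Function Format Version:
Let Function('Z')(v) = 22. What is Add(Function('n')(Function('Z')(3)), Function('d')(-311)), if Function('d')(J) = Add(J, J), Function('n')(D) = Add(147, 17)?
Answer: -458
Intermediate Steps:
Function('n')(D) = 164
Function('d')(J) = Mul(2, J)
Add(Function('n')(Function('Z')(3)), Function('d')(-311)) = Add(164, Mul(2, -311)) = Add(164, -622) = -458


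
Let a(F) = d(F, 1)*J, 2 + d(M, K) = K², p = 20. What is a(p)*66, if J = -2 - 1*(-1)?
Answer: 66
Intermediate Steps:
d(M, K) = -2 + K²
J = -1 (J = -2 + 1 = -1)
a(F) = 1 (a(F) = (-2 + 1²)*(-1) = (-2 + 1)*(-1) = -1*(-1) = 1)
a(p)*66 = 1*66 = 66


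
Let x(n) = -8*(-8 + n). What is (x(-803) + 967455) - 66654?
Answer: 907289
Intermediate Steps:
x(n) = 64 - 8*n
(x(-803) + 967455) - 66654 = ((64 - 8*(-803)) + 967455) - 66654 = ((64 + 6424) + 967455) - 66654 = (6488 + 967455) - 66654 = 973943 - 66654 = 907289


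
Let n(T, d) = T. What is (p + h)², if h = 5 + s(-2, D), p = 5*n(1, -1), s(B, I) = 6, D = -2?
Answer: 256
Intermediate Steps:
p = 5 (p = 5*1 = 5)
h = 11 (h = 5 + 6 = 11)
(p + h)² = (5 + 11)² = 16² = 256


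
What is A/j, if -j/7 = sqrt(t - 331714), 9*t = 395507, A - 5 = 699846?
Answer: 2099553*I*sqrt(2589919)/18129433 ≈ 186.37*I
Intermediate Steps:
A = 699851 (A = 5 + 699846 = 699851)
t = 395507/9 (t = (1/9)*395507 = 395507/9 ≈ 43945.)
j = -7*I*sqrt(2589919)/3 (j = -7*sqrt(395507/9 - 331714) = -7*I*sqrt(2589919)/3 ≈ -3755.1*I)
A/j = 699851/((-7*I*sqrt(2589919)/3)) = 699851*(3*I*sqrt(2589919)/18129433) = 2099553*I*sqrt(2589919)/18129433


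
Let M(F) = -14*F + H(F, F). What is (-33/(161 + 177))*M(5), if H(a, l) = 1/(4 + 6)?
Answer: 23067/3380 ≈ 6.8246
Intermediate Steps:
H(a, l) = ⅒ (H(a, l) = 1/10 = ⅒)
M(F) = ⅒ - 14*F (M(F) = -14*F + ⅒ = ⅒ - 14*F)
(-33/(161 + 177))*M(5) = (-33/(161 + 177))*(⅒ - 14*5) = (-33/338)*(⅒ - 70) = -33*1/338*(-699/10) = -33/338*(-699/10) = 23067/3380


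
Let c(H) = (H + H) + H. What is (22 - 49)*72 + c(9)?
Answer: -1917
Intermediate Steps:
c(H) = 3*H (c(H) = 2*H + H = 3*H)
(22 - 49)*72 + c(9) = (22 - 49)*72 + 3*9 = -27*72 + 27 = -1944 + 27 = -1917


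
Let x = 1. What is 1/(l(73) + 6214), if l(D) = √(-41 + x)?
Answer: 3107/19306918 - I*√10/19306918 ≈ 0.00016093 - 1.6379e-7*I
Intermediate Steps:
l(D) = 2*I*√10 (l(D) = √(-41 + 1) = √(-40) = 2*I*√10)
1/(l(73) + 6214) = 1/(2*I*√10 + 6214) = 1/(6214 + 2*I*√10)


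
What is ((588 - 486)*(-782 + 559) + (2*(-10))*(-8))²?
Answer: 510127396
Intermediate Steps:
((588 - 486)*(-782 + 559) + (2*(-10))*(-8))² = (102*(-223) - 20*(-8))² = (-22746 + 160)² = (-22586)² = 510127396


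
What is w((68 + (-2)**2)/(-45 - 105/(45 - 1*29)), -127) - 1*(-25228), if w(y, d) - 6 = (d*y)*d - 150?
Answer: 704564/275 ≈ 2562.1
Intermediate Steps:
w(y, d) = -144 + y*d**2 (w(y, d) = 6 + ((d*y)*d - 150) = 6 + (y*d**2 - 150) = 6 + (-150 + y*d**2) = -144 + y*d**2)
w((68 + (-2)**2)/(-45 - 105/(45 - 1*29)), -127) - 1*(-25228) = (-144 + ((68 + (-2)**2)/(-45 - 105/(45 - 1*29)))*(-127)**2) - 1*(-25228) = (-144 + ((68 + 4)/(-45 - 105/(45 - 29)))*16129) + 25228 = (-144 + (72/(-45 - 105/16))*16129) + 25228 = (-144 + (72/(-825/16))*16129) + 25228 = (-144 + (72*(-16/825))*16129) + 25228 = (-144 - 384/275*16129) + 25228 = (-144 - 6193536/275) + 25228 = -6233136/275 + 25228 = 704564/275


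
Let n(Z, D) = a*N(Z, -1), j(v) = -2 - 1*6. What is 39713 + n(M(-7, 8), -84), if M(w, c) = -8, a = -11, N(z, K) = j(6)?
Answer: 39801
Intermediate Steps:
j(v) = -8 (j(v) = -2 - 6 = -8)
N(z, K) = -8
n(Z, D) = 88 (n(Z, D) = -11*(-8) = 88)
39713 + n(M(-7, 8), -84) = 39713 + 88 = 39801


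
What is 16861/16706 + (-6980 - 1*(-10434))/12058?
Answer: 130506231/100720474 ≈ 1.2957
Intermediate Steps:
16861/16706 + (-6980 - 1*(-10434))/12058 = 16861*(1/16706) + (-6980 + 10434)*(1/12058) = 16861/16706 + 3454*(1/12058) = 16861/16706 + 1727/6029 = 130506231/100720474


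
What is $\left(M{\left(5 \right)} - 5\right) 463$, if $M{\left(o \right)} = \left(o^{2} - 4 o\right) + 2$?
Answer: $926$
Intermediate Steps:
$M{\left(o \right)} = 2 + o^{2} - 4 o$
$\left(M{\left(5 \right)} - 5\right) 463 = \left(\left(2 + 5^{2} - 20\right) - 5\right) 463 = \left(\left(2 + 25 - 20\right) - 5\right) 463 = \left(7 - 5\right) 463 = 2 \cdot 463 = 926$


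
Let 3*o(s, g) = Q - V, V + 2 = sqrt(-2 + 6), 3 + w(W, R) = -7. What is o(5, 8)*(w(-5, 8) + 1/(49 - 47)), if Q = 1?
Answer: -19/6 ≈ -3.1667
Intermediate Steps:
w(W, R) = -10 (w(W, R) = -3 - 7 = -10)
V = 0 (V = -2 + sqrt(-2 + 6) = -2 + sqrt(4) = -2 + 2 = 0)
o(s, g) = 1/3 (o(s, g) = (1 - 1*0)/3 = (1 + 0)/3 = (1/3)*1 = 1/3)
o(5, 8)*(w(-5, 8) + 1/(49 - 47)) = (-10 + 1/(49 - 47))/3 = (-10 + 1/2)/3 = (1/3)*(-19/2) = -19/6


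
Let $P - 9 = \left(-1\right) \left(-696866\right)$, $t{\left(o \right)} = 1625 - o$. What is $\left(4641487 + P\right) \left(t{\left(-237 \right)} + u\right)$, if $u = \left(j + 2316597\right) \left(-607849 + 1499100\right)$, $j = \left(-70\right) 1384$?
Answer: $10561014992060416098$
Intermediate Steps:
$j = -96880$
$u = 1978324995967$ ($u = \left(-96880 + 2316597\right) \left(-607849 + 1499100\right) = 2219717 \cdot 891251 = 1978324995967$)
$P = 696875$ ($P = 9 - -696866 = 9 + 696866 = 696875$)
$\left(4641487 + P\right) \left(t{\left(-237 \right)} + u\right) = \left(4641487 + 696875\right) \left(\left(1625 - -237\right) + 1978324995967\right) = 5338362 \left(\left(1625 + 237\right) + 1978324995967\right) = 5338362 \left(1862 + 1978324995967\right) = 5338362 \cdot 1978324997829 = 10561014992060416098$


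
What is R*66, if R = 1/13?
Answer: 66/13 ≈ 5.0769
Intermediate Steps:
R = 1/13 ≈ 0.076923
R*66 = (1/13)*66 = 66/13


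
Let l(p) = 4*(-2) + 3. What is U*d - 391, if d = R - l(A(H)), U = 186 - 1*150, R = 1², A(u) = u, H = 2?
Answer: -175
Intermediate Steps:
l(p) = -5 (l(p) = -8 + 3 = -5)
R = 1
U = 36 (U = 186 - 150 = 36)
d = 6 (d = 1 - 1*(-5) = 1 + 5 = 6)
U*d - 391 = 36*6 - 391 = 216 - 391 = -175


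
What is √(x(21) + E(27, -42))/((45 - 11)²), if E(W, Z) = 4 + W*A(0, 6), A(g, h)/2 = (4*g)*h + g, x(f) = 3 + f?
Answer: √7/578 ≈ 0.0045774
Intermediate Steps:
A(g, h) = 2*g + 8*g*h (A(g, h) = 2*((4*g)*h + g) = 2*(4*g*h + g) = 2*(g + 4*g*h) = 2*g + 8*g*h)
E(W, Z) = 4 (E(W, Z) = 4 + W*(2*0*(1 + 4*6)) = 4 + W*(2*0*(1 + 24)) = 4 + W*(2*0*25) = 4 + W*0 = 4 + 0 = 4)
√(x(21) + E(27, -42))/((45 - 11)²) = √((3 + 21) + 4)/((45 - 11)²) = √(24 + 4)/(34²) = √28/1156 = (2*√7)*(1/1156) = √7/578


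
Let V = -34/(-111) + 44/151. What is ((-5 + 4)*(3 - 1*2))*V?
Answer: -10018/16761 ≈ -0.59770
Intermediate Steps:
V = 10018/16761 (V = -34*(-1/111) + 44*(1/151) = 34/111 + 44/151 = 10018/16761 ≈ 0.59770)
((-5 + 4)*(3 - 1*2))*V = ((-5 + 4)*(3 - 1*2))*(10018/16761) = -(3 - 2)*(10018/16761) = -1*1*(10018/16761) = -1*10018/16761 = -10018/16761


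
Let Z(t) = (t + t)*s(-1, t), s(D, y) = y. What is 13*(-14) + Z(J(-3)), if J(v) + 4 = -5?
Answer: -20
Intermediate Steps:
J(v) = -9 (J(v) = -4 - 5 = -9)
Z(t) = 2*t² (Z(t) = (t + t)*t = (2*t)*t = 2*t²)
13*(-14) + Z(J(-3)) = 13*(-14) + 2*(-9)² = -182 + 2*81 = -182 + 162 = -20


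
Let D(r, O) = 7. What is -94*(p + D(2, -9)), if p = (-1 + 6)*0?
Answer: -658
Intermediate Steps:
p = 0 (p = 5*0 = 0)
-94*(p + D(2, -9)) = -94*(0 + 7) = -94*7 = -658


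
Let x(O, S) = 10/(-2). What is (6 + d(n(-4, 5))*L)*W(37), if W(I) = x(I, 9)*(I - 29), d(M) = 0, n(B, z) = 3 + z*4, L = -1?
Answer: -240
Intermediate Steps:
n(B, z) = 3 + 4*z
x(O, S) = -5 (x(O, S) = 10*(-½) = -5)
W(I) = 145 - 5*I (W(I) = -5*(I - 29) = -5*(-29 + I) = 145 - 5*I)
(6 + d(n(-4, 5))*L)*W(37) = (6 + 0*(-1))*(145 - 5*37) = (6 + 0)*(145 - 185) = 6*(-40) = -240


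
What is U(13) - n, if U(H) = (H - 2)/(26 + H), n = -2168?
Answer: 84563/39 ≈ 2168.3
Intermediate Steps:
U(H) = (-2 + H)/(26 + H)
U(13) - n = (-2 + 13)/(26 + 13) - 1*(-2168) = 11/39 + 2168 = 84563/39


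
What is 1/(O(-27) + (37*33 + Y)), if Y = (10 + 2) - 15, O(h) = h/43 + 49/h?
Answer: 1161/1411262 ≈ 0.00082267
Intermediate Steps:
O(h) = 49/h + h/43 (O(h) = h*(1/43) + 49/h = h/43 + 49/h = 49/h + h/43)
Y = -3 (Y = 12 - 15 = -3)
1/(O(-27) + (37*33 + Y)) = 1/((49/(-27) + (1/43)*(-27)) + (37*33 - 3)) = 1/((49*(-1/27) - 27/43) + (1221 - 3)) = 1/((-49/27 - 27/43) + 1218) = 1/(-2836/1161 + 1218) = 1/(1411262/1161) = 1161/1411262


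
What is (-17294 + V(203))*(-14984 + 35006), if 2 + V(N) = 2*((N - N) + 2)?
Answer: -346220424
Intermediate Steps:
V(N) = 2 (V(N) = -2 + 2*((N - N) + 2) = -2 + 2*(0 + 2) = -2 + 2*2 = -2 + 4 = 2)
(-17294 + V(203))*(-14984 + 35006) = (-17294 + 2)*(-14984 + 35006) = -17292*20022 = -346220424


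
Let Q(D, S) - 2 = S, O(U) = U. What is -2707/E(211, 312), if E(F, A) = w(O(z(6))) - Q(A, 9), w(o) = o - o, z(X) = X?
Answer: 2707/11 ≈ 246.09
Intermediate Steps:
w(o) = 0
Q(D, S) = 2 + S
E(F, A) = -11 (E(F, A) = 0 - (2 + 9) = 0 - 1*11 = 0 - 11 = -11)
-2707/E(211, 312) = -2707/(-11) = -2707*(-1/11) = 2707/11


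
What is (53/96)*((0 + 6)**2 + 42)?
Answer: 689/16 ≈ 43.063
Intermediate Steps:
(53/96)*((0 + 6)**2 + 42) = (53*(1/96))*(6**2 + 42) = 53*(36 + 42)/96 = (53/96)*78 = 689/16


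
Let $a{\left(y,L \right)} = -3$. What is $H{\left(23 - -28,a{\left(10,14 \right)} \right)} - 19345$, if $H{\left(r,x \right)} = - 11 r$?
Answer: $-19906$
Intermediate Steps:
$H{\left(23 - -28,a{\left(10,14 \right)} \right)} - 19345 = - 11 \left(23 - -28\right) - 19345 = - 11 \left(23 + 28\right) - 19345 = \left(-11\right) 51 - 19345 = -561 - 19345 = -19906$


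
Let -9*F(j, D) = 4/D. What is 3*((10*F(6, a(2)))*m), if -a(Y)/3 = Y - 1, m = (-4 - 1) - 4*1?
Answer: -40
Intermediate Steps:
m = -9 (m = -5 - 4 = -9)
a(Y) = 3 - 3*Y (a(Y) = -3*(Y - 1) = -3*(-1 + Y) = 3 - 3*Y)
F(j, D) = -4/(9*D)
3*((10*F(6, a(2)))*m) = 3*((10*(-4/(9*(3 - 3*2))))*(-9)) = 3*((10*(-4/(9*(3 - 6))))*(-9)) = 3*((10*(-4/9/(-3)))*(-9)) = 3*((10*(-4/9*(-⅓)))*(-9)) = 3*((10*(4/27))*(-9)) = 3*((40/27)*(-9)) = 3*(-40/3) = -40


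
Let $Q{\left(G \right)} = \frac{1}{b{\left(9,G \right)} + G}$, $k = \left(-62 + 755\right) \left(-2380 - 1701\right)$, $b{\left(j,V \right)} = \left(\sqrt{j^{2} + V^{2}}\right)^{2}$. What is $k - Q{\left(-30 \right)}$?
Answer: $- \frac{2689554484}{951} \approx -2.8281 \cdot 10^{6}$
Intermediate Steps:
$b{\left(j,V \right)} = V^{2} + j^{2}$ ($b{\left(j,V \right)} = \left(\sqrt{V^{2} + j^{2}}\right)^{2} = V^{2} + j^{2}$)
$k = -2828133$ ($k = 693 \left(-4081\right) = -2828133$)
$Q{\left(G \right)} = \frac{1}{81 + G + G^{2}}$ ($Q{\left(G \right)} = \frac{1}{\left(G^{2} + 9^{2}\right) + G} = \frac{1}{\left(G^{2} + 81\right) + G} = \frac{1}{\left(81 + G^{2}\right) + G} = \frac{1}{81 + G + G^{2}}$)
$k - Q{\left(-30 \right)} = -2828133 - \frac{1}{81 - 30 + \left(-30\right)^{2}} = -2828133 - \frac{1}{81 - 30 + 900} = -2828133 - \frac{1}{951} = - \frac{2689554484}{951}$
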